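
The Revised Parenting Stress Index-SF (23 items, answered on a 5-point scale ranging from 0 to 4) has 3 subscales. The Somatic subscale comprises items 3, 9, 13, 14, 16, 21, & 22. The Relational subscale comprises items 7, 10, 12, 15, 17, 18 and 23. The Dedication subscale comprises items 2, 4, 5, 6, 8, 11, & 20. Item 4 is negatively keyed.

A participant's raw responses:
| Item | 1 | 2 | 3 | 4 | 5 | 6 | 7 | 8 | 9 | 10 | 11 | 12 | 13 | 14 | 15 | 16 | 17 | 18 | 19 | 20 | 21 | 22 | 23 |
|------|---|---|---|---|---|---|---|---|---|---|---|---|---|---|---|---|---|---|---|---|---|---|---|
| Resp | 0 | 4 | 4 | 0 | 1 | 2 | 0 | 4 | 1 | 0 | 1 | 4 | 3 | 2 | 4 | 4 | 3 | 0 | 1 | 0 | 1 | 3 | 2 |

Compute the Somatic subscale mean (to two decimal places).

Somatic items: 3, 9, 13, 14, 16, 21, 22.
  item 3: 4
  item 9: 1
  item 13: 3
  item 14: 2
  item 16: 4
  item 21: 1
  item 22: 3
Sum = 4 + 1 + 3 + 2 + 4 + 1 + 3 = 18
Mean = 18 / 7 = 2.57

2.57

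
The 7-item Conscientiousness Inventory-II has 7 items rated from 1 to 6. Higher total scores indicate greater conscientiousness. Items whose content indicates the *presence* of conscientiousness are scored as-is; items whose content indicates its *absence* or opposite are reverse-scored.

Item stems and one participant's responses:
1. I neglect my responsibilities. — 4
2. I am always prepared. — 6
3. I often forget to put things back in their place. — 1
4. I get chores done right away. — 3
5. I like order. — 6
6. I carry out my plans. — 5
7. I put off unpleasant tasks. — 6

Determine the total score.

30

Items 1, 3, 7 describe the absence/opposite of conscientiousness → reverse-score.
on a 1–6 scale, reversed = 7 − raw.
  item 1: 7 − 4 = 3
  item 2: 6
  item 3: 7 − 1 = 6
  item 4: 3
  item 5: 6
  item 6: 5
  item 7: 7 − 6 = 1
Total = 3 + 6 + 6 + 3 + 6 + 5 + 1 = 30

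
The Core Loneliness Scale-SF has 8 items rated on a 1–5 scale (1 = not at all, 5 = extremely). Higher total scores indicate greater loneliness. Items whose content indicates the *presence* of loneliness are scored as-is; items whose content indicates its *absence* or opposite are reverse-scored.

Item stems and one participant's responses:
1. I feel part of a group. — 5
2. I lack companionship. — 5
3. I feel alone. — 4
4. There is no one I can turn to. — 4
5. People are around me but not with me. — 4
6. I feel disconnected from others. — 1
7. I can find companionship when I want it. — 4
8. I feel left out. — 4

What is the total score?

25

Items 1, 7 describe the absence/opposite of loneliness → reverse-score.
on a 1–5 scale, reversed = 6 − raw.
  item 1: 6 − 5 = 1
  item 2: 5
  item 3: 4
  item 4: 4
  item 5: 4
  item 6: 1
  item 7: 6 − 4 = 2
  item 8: 4
Total = 1 + 5 + 4 + 4 + 4 + 1 + 2 + 4 = 25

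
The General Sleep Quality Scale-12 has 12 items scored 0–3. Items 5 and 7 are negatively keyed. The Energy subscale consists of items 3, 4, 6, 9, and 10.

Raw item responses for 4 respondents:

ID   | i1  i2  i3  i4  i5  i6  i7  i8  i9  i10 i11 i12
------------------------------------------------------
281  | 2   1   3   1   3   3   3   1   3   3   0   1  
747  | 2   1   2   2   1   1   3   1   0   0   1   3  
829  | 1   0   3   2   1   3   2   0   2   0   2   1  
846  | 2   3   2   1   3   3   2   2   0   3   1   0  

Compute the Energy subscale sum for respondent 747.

5

Respondent 747 raw: 2, 1, 2, 2, 1, 1, 3, 1, 0, 0, 1, 3.
Energy items: 3, 4, 6, 9, 10.
Reverse-coded (reversed = (0+3) − raw = 3 − raw):
  item 3: 2
  item 4: 2
  item 6: 1
  item 9: 0
  item 10: 0
Sum = 2 + 2 + 1 + 0 + 0 = 5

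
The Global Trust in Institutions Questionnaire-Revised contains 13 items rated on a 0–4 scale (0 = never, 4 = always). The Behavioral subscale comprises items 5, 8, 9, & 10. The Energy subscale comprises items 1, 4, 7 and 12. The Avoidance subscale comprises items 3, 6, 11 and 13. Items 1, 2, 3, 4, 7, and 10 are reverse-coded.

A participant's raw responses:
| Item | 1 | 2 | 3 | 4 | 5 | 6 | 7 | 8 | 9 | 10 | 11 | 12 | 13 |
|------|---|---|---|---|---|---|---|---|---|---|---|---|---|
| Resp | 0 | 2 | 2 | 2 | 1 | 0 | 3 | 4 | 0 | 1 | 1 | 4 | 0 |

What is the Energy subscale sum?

11

Energy items: 1, 4, 7, 12.
Of these, items 1, 4, and 7 are reverse-coded; reversed = (0+4) − raw = 4 − raw.
  item 1: 4 − 0 = 4
  item 4: 4 − 2 = 2
  item 7: 4 − 3 = 1
  item 12: 4
Sum = 4 + 2 + 1 + 4 = 11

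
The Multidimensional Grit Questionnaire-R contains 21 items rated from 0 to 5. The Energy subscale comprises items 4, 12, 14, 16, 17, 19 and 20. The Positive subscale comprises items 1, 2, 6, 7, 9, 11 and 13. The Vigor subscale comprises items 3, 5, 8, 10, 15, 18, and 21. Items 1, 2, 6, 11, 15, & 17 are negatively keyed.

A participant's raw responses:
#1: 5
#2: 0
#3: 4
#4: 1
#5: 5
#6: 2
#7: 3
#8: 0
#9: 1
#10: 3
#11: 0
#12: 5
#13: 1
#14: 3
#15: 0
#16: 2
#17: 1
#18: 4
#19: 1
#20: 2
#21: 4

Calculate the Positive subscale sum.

18

Positive items: 1, 2, 6, 7, 9, 11, 13.
Of these, items 1, 2, 6, & 11 are negatively keyed; reversed = (0+5) − raw = 5 − raw.
  item 1: 5 − 5 = 0
  item 2: 5 − 0 = 5
  item 6: 5 − 2 = 3
  item 7: 3
  item 9: 1
  item 11: 5 − 0 = 5
  item 13: 1
Sum = 0 + 5 + 3 + 3 + 1 + 5 + 1 = 18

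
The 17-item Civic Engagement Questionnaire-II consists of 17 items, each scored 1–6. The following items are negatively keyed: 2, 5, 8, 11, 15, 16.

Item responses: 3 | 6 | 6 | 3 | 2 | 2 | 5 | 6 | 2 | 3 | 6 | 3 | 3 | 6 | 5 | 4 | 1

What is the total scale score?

50

Reversing items 2, 5, 8, 11, 15, & 16 with 7 − raw:
Total = 3 + (7−6) + 6 + 3 + (7−2) + 2 + 5 + (7−6) + 2 + 3 + (7−6) + 3 + 3 + 6 + (7−5) + (7−4) + 1
      = 3 + 1 + 6 + 3 + 5 + 2 + 5 + 1 + 2 + 3 + 1 + 3 + 3 + 6 + 2 + 3 + 1 = 50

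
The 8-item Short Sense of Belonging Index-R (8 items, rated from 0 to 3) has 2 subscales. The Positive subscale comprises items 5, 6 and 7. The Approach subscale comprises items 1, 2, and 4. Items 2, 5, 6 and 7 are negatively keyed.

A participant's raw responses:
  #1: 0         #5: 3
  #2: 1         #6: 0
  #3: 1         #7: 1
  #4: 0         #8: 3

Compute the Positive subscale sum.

Positive items: 5, 6, 7.
Of these, items 5, 6, and 7 are negatively keyed; reverse-coded value = 3 − response.
  item 5: 3 − 3 = 0
  item 6: 3 − 0 = 3
  item 7: 3 − 1 = 2
Sum = 0 + 3 + 2 = 5

5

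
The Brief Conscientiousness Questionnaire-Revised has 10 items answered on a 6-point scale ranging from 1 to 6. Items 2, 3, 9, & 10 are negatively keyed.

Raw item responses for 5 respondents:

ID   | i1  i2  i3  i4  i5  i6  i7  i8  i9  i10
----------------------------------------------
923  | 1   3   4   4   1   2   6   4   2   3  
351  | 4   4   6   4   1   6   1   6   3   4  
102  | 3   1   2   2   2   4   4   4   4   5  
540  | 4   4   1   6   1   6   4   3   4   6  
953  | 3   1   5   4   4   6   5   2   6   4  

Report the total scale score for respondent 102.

Respondent 102 raw: 3, 1, 2, 2, 2, 4, 4, 4, 4, 5.
Reverse-coded (on a 1–6 scale, reversed = 7 − raw):
  item 1: 3
  item 2: 7 − 1 = 6
  item 3: 7 − 2 = 5
  item 4: 2
  item 5: 2
  item 6: 4
  item 7: 4
  item 8: 4
  item 9: 7 − 4 = 3
  item 10: 7 − 5 = 2
Sum = 3 + 6 + 5 + 2 + 2 + 4 + 4 + 4 + 3 + 2 = 35

35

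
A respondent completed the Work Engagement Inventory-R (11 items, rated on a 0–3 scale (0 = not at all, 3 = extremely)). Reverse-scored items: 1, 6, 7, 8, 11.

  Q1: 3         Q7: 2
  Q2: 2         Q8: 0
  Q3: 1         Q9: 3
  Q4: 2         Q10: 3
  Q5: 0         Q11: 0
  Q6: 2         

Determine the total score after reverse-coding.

Reverse-coded items (on a 0–3 scale, reversed = 3 − raw):
  item 1: 3 − 3 = 0
  item 6: 3 − 2 = 1
  item 7: 3 − 2 = 1
  item 8: 3 − 0 = 3
  item 11: 3 − 0 = 3
After reverse-coding: 0, 2, 1, 2, 0, 1, 1, 3, 3, 3, 3
Total = 0 + 2 + 1 + 2 + 0 + 1 + 1 + 3 + 3 + 3 + 3 = 19

19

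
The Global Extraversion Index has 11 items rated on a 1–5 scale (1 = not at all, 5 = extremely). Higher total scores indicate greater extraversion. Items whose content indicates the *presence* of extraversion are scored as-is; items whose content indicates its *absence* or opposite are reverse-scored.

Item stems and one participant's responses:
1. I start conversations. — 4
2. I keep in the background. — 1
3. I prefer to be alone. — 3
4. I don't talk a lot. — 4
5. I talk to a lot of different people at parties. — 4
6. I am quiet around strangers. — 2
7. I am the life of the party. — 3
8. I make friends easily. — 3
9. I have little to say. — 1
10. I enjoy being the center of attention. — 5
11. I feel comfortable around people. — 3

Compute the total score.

41

Items 2, 3, 4, 6, 9 describe the absence/opposite of extraversion → reverse-score.
reverse-coded value = 6 − response.
  item 1: 4
  item 2: 6 − 1 = 5
  item 3: 6 − 3 = 3
  item 4: 6 − 4 = 2
  item 5: 4
  item 6: 6 − 2 = 4
  item 7: 3
  item 8: 3
  item 9: 6 − 1 = 5
  item 10: 5
  item 11: 3
Total = 4 + 5 + 3 + 2 + 4 + 4 + 3 + 3 + 5 + 5 + 3 = 41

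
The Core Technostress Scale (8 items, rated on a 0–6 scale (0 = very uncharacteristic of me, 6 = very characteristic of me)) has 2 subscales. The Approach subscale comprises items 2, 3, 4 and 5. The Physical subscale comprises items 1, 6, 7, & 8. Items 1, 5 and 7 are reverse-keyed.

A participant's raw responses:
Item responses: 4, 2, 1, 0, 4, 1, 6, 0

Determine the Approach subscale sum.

Approach items: 2, 3, 4, 5.
Of these, item 5 is reverse-keyed; reverse-coded value = 6 − response.
  item 2: 2
  item 3: 1
  item 4: 0
  item 5: 6 − 4 = 2
Sum = 2 + 1 + 0 + 2 = 5

5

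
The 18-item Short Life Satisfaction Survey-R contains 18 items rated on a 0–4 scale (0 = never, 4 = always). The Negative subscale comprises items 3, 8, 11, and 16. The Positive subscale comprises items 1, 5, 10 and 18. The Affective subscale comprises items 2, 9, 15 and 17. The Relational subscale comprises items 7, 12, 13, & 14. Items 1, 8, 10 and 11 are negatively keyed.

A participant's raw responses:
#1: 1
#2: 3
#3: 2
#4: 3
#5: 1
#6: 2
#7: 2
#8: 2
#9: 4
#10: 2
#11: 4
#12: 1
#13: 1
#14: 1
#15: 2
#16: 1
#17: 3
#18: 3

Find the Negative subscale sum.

Negative items: 3, 8, 11, 16.
Of these, items 8 & 11 are negatively keyed; on a 0–4 scale, reversed = 4 − raw.
  item 3: 2
  item 8: 4 − 2 = 2
  item 11: 4 − 4 = 0
  item 16: 1
Sum = 2 + 2 + 0 + 1 = 5

5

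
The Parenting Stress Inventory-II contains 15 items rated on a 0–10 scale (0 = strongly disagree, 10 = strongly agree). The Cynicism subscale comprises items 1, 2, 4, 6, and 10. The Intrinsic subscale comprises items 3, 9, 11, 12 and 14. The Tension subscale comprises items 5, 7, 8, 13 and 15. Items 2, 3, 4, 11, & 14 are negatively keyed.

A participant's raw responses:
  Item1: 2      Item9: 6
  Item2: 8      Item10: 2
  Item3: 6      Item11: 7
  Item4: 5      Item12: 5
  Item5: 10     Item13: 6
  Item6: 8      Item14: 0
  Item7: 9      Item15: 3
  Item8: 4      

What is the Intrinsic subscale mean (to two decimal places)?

Intrinsic items: 3, 9, 11, 12, 14.
Of these, items 3, 11, and 14 are negatively keyed; reversed = (0+10) − raw = 10 − raw.
  item 3: 10 − 6 = 4
  item 9: 6
  item 11: 10 − 7 = 3
  item 12: 5
  item 14: 10 − 0 = 10
Sum = 4 + 6 + 3 + 5 + 10 = 28
Mean = 28 / 5 = 5.60

5.60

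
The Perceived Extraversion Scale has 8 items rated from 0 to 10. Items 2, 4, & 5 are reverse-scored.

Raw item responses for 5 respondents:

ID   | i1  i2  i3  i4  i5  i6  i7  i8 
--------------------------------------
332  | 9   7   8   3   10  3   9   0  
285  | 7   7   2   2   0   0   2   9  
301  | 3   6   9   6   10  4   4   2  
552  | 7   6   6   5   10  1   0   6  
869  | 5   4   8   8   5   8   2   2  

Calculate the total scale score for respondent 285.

41

Respondent 285 raw: 7, 7, 2, 2, 0, 0, 2, 9.
Reverse-coded (on a 0–10 scale, reversed = 10 − raw):
  item 1: 7
  item 2: 10 − 7 = 3
  item 3: 2
  item 4: 10 − 2 = 8
  item 5: 10 − 0 = 10
  item 6: 0
  item 7: 2
  item 8: 9
Sum = 7 + 3 + 2 + 8 + 10 + 0 + 2 + 9 = 41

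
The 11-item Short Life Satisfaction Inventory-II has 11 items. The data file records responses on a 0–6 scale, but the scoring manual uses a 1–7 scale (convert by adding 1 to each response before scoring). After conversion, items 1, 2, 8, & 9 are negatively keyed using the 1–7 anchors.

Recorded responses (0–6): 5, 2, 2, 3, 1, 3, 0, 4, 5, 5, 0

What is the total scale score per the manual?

33

Convert to 1–7: 6, 3, 3, 4, 2, 4, 1, 5, 6, 6, 1
Reverse-coded (reverse-coded value = 8 − response):
  item 1: 8 − 6 = 2
  item 2: 8 − 3 = 5
  item 8: 8 − 5 = 3
  item 9: 8 − 6 = 2
Scored: 2, 5, 3, 4, 2, 4, 1, 3, 2, 6, 1
Total = 33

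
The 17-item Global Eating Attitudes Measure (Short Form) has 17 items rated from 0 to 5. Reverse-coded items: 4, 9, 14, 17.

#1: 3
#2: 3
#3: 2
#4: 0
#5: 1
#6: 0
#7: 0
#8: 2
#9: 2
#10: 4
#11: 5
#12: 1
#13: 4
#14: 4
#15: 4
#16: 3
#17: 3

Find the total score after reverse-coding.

Reversing items 4, 9, 14 and 17 with 5 − raw:
Total = 3 + 3 + 2 + (5−0) + 1 + 0 + 0 + 2 + (5−2) + 4 + 5 + 1 + 4 + (5−4) + 4 + 3 + (5−3)
      = 3 + 3 + 2 + 5 + 1 + 0 + 0 + 2 + 3 + 4 + 5 + 1 + 4 + 1 + 4 + 3 + 2 = 43

43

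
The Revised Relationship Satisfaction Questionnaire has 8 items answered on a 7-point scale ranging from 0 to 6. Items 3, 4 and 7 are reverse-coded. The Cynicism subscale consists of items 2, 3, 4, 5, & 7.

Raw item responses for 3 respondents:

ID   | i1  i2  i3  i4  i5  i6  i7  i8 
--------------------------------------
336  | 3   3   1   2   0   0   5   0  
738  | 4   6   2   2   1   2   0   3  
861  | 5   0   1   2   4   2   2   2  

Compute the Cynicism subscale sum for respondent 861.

Respondent 861 raw: 5, 0, 1, 2, 4, 2, 2, 2.
Cynicism items: 2, 3, 4, 5, 7.
Reverse-coded (reverse-coded value = 6 − response):
  item 2: 0
  item 3: 6 − 1 = 5
  item 4: 6 − 2 = 4
  item 5: 4
  item 7: 6 − 2 = 4
Sum = 0 + 5 + 4 + 4 + 4 = 17

17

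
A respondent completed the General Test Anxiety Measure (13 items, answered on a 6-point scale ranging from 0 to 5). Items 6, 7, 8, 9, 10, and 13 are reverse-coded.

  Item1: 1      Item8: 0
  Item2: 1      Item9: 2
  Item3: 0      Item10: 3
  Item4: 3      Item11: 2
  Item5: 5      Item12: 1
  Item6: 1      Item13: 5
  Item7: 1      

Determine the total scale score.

31

Raw sum = 25. Reverse-coded items: 6, 7, 8, 9, 10, 13; their raw sum = 12.
Each reversal replaces raw with 5 − raw, changing the total by 5 − 2·raw per item.
Total = 25 + 6·5 − 2·12 = 25 + 30 − 24 = 31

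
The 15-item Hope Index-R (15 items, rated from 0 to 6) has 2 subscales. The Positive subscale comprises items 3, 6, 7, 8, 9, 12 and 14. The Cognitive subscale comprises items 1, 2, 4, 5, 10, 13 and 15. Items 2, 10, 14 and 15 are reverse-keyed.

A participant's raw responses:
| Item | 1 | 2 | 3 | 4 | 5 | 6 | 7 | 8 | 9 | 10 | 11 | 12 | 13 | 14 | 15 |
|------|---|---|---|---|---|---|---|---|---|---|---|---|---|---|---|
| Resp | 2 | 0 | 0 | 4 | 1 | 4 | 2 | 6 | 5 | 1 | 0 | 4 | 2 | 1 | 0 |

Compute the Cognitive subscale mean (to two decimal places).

Cognitive items: 1, 2, 4, 5, 10, 13, 15.
Of these, items 2, 10, & 15 are reverse-keyed; on a 0–6 scale, reversed = 6 − raw.
  item 1: 2
  item 2: 6 − 0 = 6
  item 4: 4
  item 5: 1
  item 10: 6 − 1 = 5
  item 13: 2
  item 15: 6 − 0 = 6
Sum = 2 + 6 + 4 + 1 + 5 + 2 + 6 = 26
Mean = 26 / 7 = 3.71

3.71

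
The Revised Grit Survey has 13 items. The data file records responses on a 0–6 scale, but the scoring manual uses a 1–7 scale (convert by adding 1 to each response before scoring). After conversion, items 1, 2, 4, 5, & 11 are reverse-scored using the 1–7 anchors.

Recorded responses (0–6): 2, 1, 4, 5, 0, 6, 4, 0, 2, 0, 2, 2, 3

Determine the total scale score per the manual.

Convert to 1–7: 3, 2, 5, 6, 1, 7, 5, 1, 3, 1, 3, 3, 4
Reverse-coded (reversed = (1+7) − raw = 8 − raw):
  item 1: 8 − 3 = 5
  item 2: 8 − 2 = 6
  item 4: 8 − 6 = 2
  item 5: 8 − 1 = 7
  item 11: 8 − 3 = 5
Scored: 5, 6, 5, 2, 7, 7, 5, 1, 3, 1, 5, 3, 4
Total = 54

54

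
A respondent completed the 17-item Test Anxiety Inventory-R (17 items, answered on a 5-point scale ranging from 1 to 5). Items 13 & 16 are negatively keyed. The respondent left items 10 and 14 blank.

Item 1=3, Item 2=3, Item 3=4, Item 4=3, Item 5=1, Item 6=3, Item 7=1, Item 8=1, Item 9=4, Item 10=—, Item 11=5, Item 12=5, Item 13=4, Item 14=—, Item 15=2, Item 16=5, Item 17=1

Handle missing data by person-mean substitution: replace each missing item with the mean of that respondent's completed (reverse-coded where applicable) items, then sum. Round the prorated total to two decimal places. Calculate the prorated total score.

44.20

Reverse-coded (reversed = (1+5) − raw = 6 − raw):
  item 13: 6 − 4 = 2
  item 16: 6 − 5 = 1
Completed scored items (15 of 17): 3, 3, 4, 3, 1, 3, 1, 1, 4, 5, 5, 2, 2, 1, 1; sum = 39.
Person mean = 39 / 15 ≈ 2.6000
Prorated total = (39 / 15) × 17 = 44.20 (to 2 dp)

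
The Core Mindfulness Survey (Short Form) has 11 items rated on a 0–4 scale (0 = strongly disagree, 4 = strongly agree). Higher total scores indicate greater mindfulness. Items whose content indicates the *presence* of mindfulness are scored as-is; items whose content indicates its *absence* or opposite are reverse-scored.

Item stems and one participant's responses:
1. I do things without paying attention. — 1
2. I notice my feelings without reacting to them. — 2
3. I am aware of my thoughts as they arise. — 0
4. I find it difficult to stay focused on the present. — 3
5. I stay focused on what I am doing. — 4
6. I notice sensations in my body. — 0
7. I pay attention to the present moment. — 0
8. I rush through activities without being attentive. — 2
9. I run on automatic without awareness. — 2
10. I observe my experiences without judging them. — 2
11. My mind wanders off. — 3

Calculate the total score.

Items 1, 4, 8, 9, 11 describe the absence/opposite of mindfulness → reverse-score.
on a 0–4 scale, reversed = 4 − raw.
  item 1: 4 − 1 = 3
  item 2: 2
  item 3: 0
  item 4: 4 − 3 = 1
  item 5: 4
  item 6: 0
  item 7: 0
  item 8: 4 − 2 = 2
  item 9: 4 − 2 = 2
  item 10: 2
  item 11: 4 − 3 = 1
Total = 3 + 2 + 0 + 1 + 4 + 0 + 0 + 2 + 2 + 2 + 1 = 17

17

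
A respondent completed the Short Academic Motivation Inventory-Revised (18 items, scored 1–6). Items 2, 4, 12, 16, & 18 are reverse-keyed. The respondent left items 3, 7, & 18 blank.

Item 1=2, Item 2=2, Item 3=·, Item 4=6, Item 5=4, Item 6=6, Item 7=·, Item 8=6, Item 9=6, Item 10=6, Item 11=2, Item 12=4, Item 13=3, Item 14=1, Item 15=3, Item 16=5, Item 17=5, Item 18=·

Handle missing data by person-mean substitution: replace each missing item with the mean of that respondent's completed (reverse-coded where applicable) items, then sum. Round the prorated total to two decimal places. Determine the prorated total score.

Reverse-coded (reverse-coded value = 7 − response):
  item 2: 7 − 2 = 5
  item 4: 7 − 6 = 1
  item 12: 7 − 4 = 3
  item 16: 7 − 5 = 2
Completed scored items (15 of 18): 2, 5, 1, 4, 6, 6, 6, 6, 2, 3, 3, 1, 3, 2, 5; sum = 55.
Person mean = 55 / 15 ≈ 3.6667
Prorated total = (55 / 15) × 18 = 66.00 (to 2 dp)

66.00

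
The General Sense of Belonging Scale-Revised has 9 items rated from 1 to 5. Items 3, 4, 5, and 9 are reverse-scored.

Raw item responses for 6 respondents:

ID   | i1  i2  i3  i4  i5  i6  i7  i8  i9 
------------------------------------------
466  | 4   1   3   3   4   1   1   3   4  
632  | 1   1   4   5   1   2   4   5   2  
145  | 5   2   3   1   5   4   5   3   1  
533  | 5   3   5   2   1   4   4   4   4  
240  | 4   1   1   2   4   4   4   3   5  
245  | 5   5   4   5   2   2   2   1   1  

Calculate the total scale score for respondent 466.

Respondent 466 raw: 4, 1, 3, 3, 4, 1, 1, 3, 4.
Reverse-coded (on a 1–5 scale, reversed = 6 − raw):
  item 1: 4
  item 2: 1
  item 3: 6 − 3 = 3
  item 4: 6 − 3 = 3
  item 5: 6 − 4 = 2
  item 6: 1
  item 7: 1
  item 8: 3
  item 9: 6 − 4 = 2
Sum = 4 + 1 + 3 + 3 + 2 + 1 + 1 + 3 + 2 = 20

20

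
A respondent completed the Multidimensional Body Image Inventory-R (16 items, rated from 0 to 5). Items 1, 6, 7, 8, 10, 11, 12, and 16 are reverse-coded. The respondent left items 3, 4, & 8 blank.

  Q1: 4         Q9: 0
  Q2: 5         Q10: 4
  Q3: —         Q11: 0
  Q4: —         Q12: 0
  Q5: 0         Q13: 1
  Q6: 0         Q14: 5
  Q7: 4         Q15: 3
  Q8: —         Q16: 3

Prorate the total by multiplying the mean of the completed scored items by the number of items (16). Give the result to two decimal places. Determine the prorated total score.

41.85

Reverse-coded (reversed = (0+5) − raw = 5 − raw):
  item 1: 5 − 4 = 1
  item 6: 5 − 0 = 5
  item 7: 5 − 4 = 1
  item 10: 5 − 4 = 1
  item 11: 5 − 0 = 5
  item 12: 5 − 0 = 5
  item 16: 5 − 3 = 2
Completed scored items (13 of 16): 1, 5, 0, 5, 1, 0, 1, 5, 5, 1, 5, 3, 2; sum = 34.
Person mean = 34 / 13 ≈ 2.6154
Prorated total = (34 / 13) × 16 = 41.85 (to 2 dp)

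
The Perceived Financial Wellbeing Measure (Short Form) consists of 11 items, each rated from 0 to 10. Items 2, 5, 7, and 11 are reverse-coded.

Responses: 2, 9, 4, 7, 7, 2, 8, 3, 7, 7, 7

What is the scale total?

Apply reverse scoring (reverse-coded value = 10 − response):
  item 2: 10 − 9 = 1
  item 5: 10 − 7 = 3
  item 7: 10 − 8 = 2
  item 11: 10 − 7 = 3
Scored responses: 2, 1, 4, 7, 3, 2, 2, 3, 7, 7, 3
Total = 2 + 1 + 4 + 7 + 3 + 2 + 2 + 3 + 7 + 7 + 3 = 41

41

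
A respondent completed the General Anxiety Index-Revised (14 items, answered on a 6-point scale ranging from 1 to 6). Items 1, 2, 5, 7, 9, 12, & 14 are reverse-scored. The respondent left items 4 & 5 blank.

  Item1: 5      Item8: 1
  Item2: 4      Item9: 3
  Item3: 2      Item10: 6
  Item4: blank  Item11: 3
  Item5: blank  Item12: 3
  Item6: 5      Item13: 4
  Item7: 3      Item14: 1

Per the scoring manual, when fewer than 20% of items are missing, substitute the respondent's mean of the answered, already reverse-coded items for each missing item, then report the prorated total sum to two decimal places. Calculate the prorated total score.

51.33

Reverse-coded (reverse-coded value = 7 − response):
  item 1: 7 − 5 = 2
  item 2: 7 − 4 = 3
  item 7: 7 − 3 = 4
  item 9: 7 − 3 = 4
  item 12: 7 − 3 = 4
  item 14: 7 − 1 = 6
Completed scored items (12 of 14): 2, 3, 2, 5, 4, 1, 4, 6, 3, 4, 4, 6; sum = 44.
Person mean = 44 / 12 ≈ 3.6667
Prorated total = (44 / 12) × 14 = 51.33 (to 2 dp)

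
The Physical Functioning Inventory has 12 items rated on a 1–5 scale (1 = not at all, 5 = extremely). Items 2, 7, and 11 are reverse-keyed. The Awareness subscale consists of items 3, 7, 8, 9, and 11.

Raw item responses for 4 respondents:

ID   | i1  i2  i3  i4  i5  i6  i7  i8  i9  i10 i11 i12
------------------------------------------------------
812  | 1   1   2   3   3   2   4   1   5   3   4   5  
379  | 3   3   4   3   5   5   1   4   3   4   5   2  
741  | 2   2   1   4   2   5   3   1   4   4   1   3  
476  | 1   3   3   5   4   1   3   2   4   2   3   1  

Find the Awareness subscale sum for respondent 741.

14

Respondent 741 raw: 2, 2, 1, 4, 2, 5, 3, 1, 4, 4, 1, 3.
Awareness items: 3, 7, 8, 9, 11.
Reverse-coded (reverse-coded value = 6 − response):
  item 3: 1
  item 7: 6 − 3 = 3
  item 8: 1
  item 9: 4
  item 11: 6 − 1 = 5
Sum = 1 + 3 + 1 + 4 + 5 = 14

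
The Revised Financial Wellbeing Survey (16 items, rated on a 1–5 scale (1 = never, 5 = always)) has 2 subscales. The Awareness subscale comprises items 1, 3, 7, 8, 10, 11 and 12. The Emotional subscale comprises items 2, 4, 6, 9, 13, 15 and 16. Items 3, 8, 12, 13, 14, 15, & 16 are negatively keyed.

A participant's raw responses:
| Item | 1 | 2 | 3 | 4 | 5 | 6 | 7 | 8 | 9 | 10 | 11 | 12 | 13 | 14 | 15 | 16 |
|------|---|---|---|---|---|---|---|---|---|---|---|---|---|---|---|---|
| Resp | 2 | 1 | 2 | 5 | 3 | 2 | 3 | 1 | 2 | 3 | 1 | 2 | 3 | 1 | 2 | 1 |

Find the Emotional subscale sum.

22

Emotional items: 2, 4, 6, 9, 13, 15, 16.
Of these, items 13, 15 and 16 are negatively keyed; on a 1–5 scale, reversed = 6 − raw.
  item 2: 1
  item 4: 5
  item 6: 2
  item 9: 2
  item 13: 6 − 3 = 3
  item 15: 6 − 2 = 4
  item 16: 6 − 1 = 5
Sum = 1 + 5 + 2 + 2 + 3 + 4 + 5 = 22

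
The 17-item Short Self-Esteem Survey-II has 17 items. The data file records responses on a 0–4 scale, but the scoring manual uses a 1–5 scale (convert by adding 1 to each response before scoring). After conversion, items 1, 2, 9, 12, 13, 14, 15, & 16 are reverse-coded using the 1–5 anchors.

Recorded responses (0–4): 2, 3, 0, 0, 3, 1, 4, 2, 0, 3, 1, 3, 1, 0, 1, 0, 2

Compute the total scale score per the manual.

55

Convert to 1–5: 3, 4, 1, 1, 4, 2, 5, 3, 1, 4, 2, 4, 2, 1, 2, 1, 3
Reverse-coded (on a 1–5 scale, reversed = 6 − raw):
  item 1: 6 − 3 = 3
  item 2: 6 − 4 = 2
  item 9: 6 − 1 = 5
  item 12: 6 − 4 = 2
  item 13: 6 − 2 = 4
  item 14: 6 − 1 = 5
  item 15: 6 − 2 = 4
  item 16: 6 − 1 = 5
Scored: 3, 2, 1, 1, 4, 2, 5, 3, 5, 4, 2, 2, 4, 5, 4, 5, 3
Total = 55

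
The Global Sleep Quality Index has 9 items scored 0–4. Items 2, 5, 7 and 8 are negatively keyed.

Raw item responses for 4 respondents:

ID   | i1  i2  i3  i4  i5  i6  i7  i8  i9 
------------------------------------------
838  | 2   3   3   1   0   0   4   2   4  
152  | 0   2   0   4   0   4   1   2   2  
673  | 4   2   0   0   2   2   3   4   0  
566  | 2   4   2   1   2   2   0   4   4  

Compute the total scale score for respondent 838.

17

Respondent 838 raw: 2, 3, 3, 1, 0, 0, 4, 2, 4.
Reverse-coded (reverse-coded value = 4 − response):
  item 1: 2
  item 2: 4 − 3 = 1
  item 3: 3
  item 4: 1
  item 5: 4 − 0 = 4
  item 6: 0
  item 7: 4 − 4 = 0
  item 8: 4 − 2 = 2
  item 9: 4
Sum = 2 + 1 + 3 + 1 + 4 + 0 + 0 + 2 + 4 = 17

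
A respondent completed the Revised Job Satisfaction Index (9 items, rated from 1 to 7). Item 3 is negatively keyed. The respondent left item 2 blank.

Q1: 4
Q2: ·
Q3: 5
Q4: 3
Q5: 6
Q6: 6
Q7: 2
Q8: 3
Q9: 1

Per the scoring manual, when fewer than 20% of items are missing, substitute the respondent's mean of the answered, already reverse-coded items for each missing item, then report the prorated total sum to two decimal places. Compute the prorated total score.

31.50

Reverse-coded (reversed = (1+7) − raw = 8 − raw):
  item 3: 8 − 5 = 3
Completed scored items (8 of 9): 4, 3, 3, 6, 6, 2, 3, 1; sum = 28.
Person mean = 28 / 8 ≈ 3.5000
Prorated total = (28 / 8) × 9 = 31.50 (to 2 dp)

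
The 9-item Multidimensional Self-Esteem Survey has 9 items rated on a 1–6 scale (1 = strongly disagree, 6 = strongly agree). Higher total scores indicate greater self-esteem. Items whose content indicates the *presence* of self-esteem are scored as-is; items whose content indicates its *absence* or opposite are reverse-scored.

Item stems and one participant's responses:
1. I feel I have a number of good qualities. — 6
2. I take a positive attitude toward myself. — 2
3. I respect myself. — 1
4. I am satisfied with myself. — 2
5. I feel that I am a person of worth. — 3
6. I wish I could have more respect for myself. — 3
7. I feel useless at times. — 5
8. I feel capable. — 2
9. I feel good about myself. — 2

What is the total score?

24

Items 6, 7 describe the absence/opposite of self-esteem → reverse-score.
reverse-coded value = 7 − response.
  item 1: 6
  item 2: 2
  item 3: 1
  item 4: 2
  item 5: 3
  item 6: 7 − 3 = 4
  item 7: 7 − 5 = 2
  item 8: 2
  item 9: 2
Total = 6 + 2 + 1 + 2 + 3 + 4 + 2 + 2 + 2 = 24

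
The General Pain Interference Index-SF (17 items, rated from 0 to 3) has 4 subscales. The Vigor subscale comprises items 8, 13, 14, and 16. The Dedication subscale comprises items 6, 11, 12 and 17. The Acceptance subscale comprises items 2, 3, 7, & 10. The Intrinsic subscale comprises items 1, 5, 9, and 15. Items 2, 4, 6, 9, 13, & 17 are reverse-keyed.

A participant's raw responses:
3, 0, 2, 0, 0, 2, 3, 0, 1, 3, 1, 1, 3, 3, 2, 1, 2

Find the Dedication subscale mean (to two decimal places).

1.00

Dedication items: 6, 11, 12, 17.
Of these, items 6 and 17 are reverse-keyed; reversed = (0+3) − raw = 3 − raw.
  item 6: 3 − 2 = 1
  item 11: 1
  item 12: 1
  item 17: 3 − 2 = 1
Sum = 1 + 1 + 1 + 1 = 4
Mean = 4 / 4 = 1.00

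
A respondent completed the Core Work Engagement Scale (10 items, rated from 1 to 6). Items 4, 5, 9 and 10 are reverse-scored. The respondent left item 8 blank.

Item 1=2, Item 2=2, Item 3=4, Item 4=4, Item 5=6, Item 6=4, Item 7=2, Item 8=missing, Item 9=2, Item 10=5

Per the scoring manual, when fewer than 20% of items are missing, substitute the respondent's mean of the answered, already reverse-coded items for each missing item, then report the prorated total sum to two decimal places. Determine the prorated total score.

Reverse-coded (on a 1–6 scale, reversed = 7 − raw):
  item 4: 7 − 4 = 3
  item 5: 7 − 6 = 1
  item 9: 7 − 2 = 5
  item 10: 7 − 5 = 2
Completed scored items (9 of 10): 2, 2, 4, 3, 1, 4, 2, 5, 2; sum = 25.
Person mean = 25 / 9 ≈ 2.7778
Prorated total = (25 / 9) × 10 = 27.78 (to 2 dp)

27.78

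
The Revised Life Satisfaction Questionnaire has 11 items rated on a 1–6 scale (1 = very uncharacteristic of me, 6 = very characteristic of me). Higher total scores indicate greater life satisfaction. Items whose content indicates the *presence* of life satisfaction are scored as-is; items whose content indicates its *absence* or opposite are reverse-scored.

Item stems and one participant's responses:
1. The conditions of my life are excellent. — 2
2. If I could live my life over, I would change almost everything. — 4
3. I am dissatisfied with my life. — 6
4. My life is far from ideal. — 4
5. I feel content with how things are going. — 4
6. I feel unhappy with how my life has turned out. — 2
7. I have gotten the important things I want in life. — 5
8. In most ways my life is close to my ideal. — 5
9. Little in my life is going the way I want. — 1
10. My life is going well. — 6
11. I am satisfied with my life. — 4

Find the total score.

44

Items 2, 3, 4, 6, 9 describe the absence/opposite of life satisfaction → reverse-score.
on a 1–6 scale, reversed = 7 − raw.
  item 1: 2
  item 2: 7 − 4 = 3
  item 3: 7 − 6 = 1
  item 4: 7 − 4 = 3
  item 5: 4
  item 6: 7 − 2 = 5
  item 7: 5
  item 8: 5
  item 9: 7 − 1 = 6
  item 10: 6
  item 11: 4
Total = 2 + 3 + 1 + 3 + 4 + 5 + 5 + 5 + 6 + 6 + 4 = 44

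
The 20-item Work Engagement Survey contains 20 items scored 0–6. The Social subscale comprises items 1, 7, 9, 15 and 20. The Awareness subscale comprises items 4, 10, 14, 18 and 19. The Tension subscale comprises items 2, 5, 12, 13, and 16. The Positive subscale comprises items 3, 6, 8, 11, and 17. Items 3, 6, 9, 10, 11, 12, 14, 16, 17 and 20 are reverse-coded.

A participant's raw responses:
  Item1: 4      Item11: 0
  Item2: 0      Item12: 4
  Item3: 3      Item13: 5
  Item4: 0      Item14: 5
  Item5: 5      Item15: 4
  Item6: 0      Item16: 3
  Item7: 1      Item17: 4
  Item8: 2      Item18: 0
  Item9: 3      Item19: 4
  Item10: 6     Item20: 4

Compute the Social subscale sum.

Social items: 1, 7, 9, 15, 20.
Of these, items 9 and 20 are reverse-coded; reverse-coded value = 6 − response.
  item 1: 4
  item 7: 1
  item 9: 6 − 3 = 3
  item 15: 4
  item 20: 6 − 4 = 2
Sum = 4 + 1 + 3 + 4 + 2 = 14

14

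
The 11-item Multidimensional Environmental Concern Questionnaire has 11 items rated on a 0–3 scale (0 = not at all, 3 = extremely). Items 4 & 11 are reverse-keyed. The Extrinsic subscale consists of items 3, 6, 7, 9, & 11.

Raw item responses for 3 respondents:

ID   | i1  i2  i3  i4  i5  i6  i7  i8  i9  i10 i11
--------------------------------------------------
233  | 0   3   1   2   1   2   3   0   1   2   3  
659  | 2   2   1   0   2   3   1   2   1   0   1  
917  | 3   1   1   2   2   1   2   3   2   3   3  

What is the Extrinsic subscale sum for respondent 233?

Respondent 233 raw: 0, 3, 1, 2, 1, 2, 3, 0, 1, 2, 3.
Extrinsic items: 3, 6, 7, 9, 11.
Reverse-coded (on a 0–3 scale, reversed = 3 − raw):
  item 3: 1
  item 6: 2
  item 7: 3
  item 9: 1
  item 11: 3 − 3 = 0
Sum = 1 + 2 + 3 + 1 + 0 = 7

7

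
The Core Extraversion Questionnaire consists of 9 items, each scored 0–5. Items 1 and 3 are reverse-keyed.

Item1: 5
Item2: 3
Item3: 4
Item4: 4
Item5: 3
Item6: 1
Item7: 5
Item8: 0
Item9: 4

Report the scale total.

21

Reverse-keyed items use 5 − raw:
  item 1: 5 − 5 = 0
  item 3: 5 − 4 = 1
Scored items: 0, 3, 1, 4, 3, 1, 5, 0, 4
Total = 0 + 3 + 1 + 4 + 3 + 1 + 5 + 0 + 4 = 21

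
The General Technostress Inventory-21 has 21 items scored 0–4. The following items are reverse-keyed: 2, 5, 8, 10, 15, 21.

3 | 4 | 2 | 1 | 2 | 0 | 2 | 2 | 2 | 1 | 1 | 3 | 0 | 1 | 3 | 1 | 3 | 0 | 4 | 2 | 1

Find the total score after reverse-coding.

36

Apply reverse scoring (reversed = (0+4) − raw = 4 − raw):
  item 2: 4 − 4 = 0
  item 5: 4 − 2 = 2
  item 8: 4 − 2 = 2
  item 10: 4 − 1 = 3
  item 15: 4 − 3 = 1
  item 21: 4 − 1 = 3
After reverse-coding: 3, 0, 2, 1, 2, 0, 2, 2, 2, 3, 1, 3, 0, 1, 1, 1, 3, 0, 4, 2, 3
Total = 3 + 0 + 2 + 1 + 2 + 0 + 2 + 2 + 2 + 3 + 1 + 3 + 0 + 1 + 1 + 1 + 3 + 0 + 4 + 2 + 3 = 36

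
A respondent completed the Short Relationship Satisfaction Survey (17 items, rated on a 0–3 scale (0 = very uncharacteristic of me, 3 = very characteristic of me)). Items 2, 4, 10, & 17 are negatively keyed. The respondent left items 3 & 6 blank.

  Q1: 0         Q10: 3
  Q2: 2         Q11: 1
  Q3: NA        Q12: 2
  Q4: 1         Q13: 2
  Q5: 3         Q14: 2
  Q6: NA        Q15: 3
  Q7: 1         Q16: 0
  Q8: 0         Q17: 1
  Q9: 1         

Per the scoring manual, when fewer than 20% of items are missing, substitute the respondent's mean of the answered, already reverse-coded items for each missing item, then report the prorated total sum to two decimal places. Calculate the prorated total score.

Reverse-coded (on a 0–3 scale, reversed = 3 − raw):
  item 2: 3 − 2 = 1
  item 4: 3 − 1 = 2
  item 10: 3 − 3 = 0
  item 17: 3 − 1 = 2
Completed scored items (15 of 17): 0, 1, 2, 3, 1, 0, 1, 0, 1, 2, 2, 2, 3, 0, 2; sum = 20.
Person mean = 20 / 15 ≈ 1.3333
Prorated total = (20 / 15) × 17 = 22.67 (to 2 dp)

22.67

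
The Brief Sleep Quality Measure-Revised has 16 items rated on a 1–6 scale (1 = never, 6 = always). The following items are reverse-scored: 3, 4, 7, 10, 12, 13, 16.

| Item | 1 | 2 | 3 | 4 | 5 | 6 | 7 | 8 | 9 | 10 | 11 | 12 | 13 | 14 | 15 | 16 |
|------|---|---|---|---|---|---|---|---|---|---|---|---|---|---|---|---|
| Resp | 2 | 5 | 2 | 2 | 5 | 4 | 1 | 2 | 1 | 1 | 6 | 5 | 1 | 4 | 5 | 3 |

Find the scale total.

Reverse-scored items use 7 − raw:
  item 3: 7 − 2 = 5
  item 4: 7 − 2 = 5
  item 7: 7 − 1 = 6
  item 10: 7 − 1 = 6
  item 12: 7 − 5 = 2
  item 13: 7 − 1 = 6
  item 16: 7 − 3 = 4
Scored items: 2, 5, 5, 5, 5, 4, 6, 2, 1, 6, 6, 2, 6, 4, 5, 4
Total = 2 + 5 + 5 + 5 + 5 + 4 + 6 + 2 + 1 + 6 + 6 + 2 + 6 + 4 + 5 + 4 = 68

68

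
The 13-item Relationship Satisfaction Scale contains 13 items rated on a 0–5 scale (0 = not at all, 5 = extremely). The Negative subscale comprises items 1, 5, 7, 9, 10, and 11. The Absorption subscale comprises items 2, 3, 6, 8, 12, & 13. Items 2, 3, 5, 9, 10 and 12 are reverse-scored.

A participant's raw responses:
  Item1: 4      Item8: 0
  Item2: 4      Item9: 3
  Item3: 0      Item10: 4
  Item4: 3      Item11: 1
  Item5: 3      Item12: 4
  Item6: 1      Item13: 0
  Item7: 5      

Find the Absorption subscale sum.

8

Absorption items: 2, 3, 6, 8, 12, 13.
Of these, items 2, 3, and 12 are reverse-scored; reverse-coded value = 5 − response.
  item 2: 5 − 4 = 1
  item 3: 5 − 0 = 5
  item 6: 1
  item 8: 0
  item 12: 5 − 4 = 1
  item 13: 0
Sum = 1 + 5 + 1 + 0 + 1 + 0 = 8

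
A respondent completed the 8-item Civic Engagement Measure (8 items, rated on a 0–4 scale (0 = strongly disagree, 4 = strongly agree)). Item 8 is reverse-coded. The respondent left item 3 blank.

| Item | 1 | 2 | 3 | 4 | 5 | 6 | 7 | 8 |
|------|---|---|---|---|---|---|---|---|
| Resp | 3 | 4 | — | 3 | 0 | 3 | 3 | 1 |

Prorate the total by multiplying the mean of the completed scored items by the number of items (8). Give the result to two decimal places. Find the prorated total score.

Reverse-coded (reverse-coded value = 4 − response):
  item 8: 4 − 1 = 3
Completed scored items (7 of 8): 3, 4, 3, 0, 3, 3, 3; sum = 19.
Person mean = 19 / 7 ≈ 2.7143
Prorated total = (19 / 7) × 8 = 21.71 (to 2 dp)

21.71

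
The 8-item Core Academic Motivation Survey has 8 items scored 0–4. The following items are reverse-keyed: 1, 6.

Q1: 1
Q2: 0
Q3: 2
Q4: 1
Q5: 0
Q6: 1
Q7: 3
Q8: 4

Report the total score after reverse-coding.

16

Raw sum = 12. Reverse-keyed items: 1, 6; their raw sum = 2.
Each reversal replaces raw with 4 − raw, changing the total by 4 − 2·raw per item.
Total = 12 + 2·4 − 2·2 = 12 + 8 − 4 = 16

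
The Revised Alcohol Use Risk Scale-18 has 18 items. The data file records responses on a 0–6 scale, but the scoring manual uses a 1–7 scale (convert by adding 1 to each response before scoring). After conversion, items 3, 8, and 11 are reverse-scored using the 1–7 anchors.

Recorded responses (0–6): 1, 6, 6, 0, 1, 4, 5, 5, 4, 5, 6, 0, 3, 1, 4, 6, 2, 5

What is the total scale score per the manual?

Convert to 1–7: 2, 7, 7, 1, 2, 5, 6, 6, 5, 6, 7, 1, 4, 2, 5, 7, 3, 6
Reverse-coded (reverse-coded value = 8 − response):
  item 3: 8 − 7 = 1
  item 8: 8 − 6 = 2
  item 11: 8 − 7 = 1
Scored: 2, 7, 1, 1, 2, 5, 6, 2, 5, 6, 1, 1, 4, 2, 5, 7, 3, 6
Total = 66

66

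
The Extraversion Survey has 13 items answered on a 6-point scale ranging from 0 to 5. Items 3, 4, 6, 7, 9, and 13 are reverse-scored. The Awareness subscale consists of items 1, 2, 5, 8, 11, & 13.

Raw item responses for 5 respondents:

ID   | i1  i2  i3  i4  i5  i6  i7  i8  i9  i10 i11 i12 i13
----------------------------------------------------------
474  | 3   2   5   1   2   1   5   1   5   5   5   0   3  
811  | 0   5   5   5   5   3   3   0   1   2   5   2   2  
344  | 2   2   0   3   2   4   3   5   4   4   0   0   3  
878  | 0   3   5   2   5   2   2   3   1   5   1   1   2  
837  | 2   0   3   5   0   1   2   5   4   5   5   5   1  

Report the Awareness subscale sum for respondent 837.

Respondent 837 raw: 2, 0, 3, 5, 0, 1, 2, 5, 4, 5, 5, 5, 1.
Awareness items: 1, 2, 5, 8, 11, 13.
Reverse-coded (on a 0–5 scale, reversed = 5 − raw):
  item 1: 2
  item 2: 0
  item 5: 0
  item 8: 5
  item 11: 5
  item 13: 5 − 1 = 4
Sum = 2 + 0 + 0 + 5 + 5 + 4 = 16

16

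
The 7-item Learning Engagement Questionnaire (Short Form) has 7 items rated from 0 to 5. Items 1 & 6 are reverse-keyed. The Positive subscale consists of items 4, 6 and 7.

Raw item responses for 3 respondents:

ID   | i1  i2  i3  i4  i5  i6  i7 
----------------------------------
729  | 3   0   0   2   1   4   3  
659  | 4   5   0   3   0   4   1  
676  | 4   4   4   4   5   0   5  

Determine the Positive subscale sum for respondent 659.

5

Respondent 659 raw: 4, 5, 0, 3, 0, 4, 1.
Positive items: 4, 6, 7.
Reverse-coded (reversed = (0+5) − raw = 5 − raw):
  item 4: 3
  item 6: 5 − 4 = 1
  item 7: 1
Sum = 3 + 1 + 1 = 5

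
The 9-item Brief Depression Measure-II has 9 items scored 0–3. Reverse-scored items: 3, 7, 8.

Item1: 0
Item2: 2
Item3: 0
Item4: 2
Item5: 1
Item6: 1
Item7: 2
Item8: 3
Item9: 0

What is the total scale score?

10

Reversing items 3, 7, and 8 with 3 − raw:
Total = 0 + 2 + (3−0) + 2 + 1 + 1 + (3−2) + (3−3) + 0
      = 0 + 2 + 3 + 2 + 1 + 1 + 1 + 0 + 0 = 10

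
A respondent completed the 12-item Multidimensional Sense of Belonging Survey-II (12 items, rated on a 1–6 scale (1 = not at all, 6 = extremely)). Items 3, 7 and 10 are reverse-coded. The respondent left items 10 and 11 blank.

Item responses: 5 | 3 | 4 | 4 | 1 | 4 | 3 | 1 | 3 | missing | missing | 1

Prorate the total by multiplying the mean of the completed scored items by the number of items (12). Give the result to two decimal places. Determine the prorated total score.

Reverse-coded (reversed = (1+6) − raw = 7 − raw):
  item 3: 7 − 4 = 3
  item 7: 7 − 3 = 4
Completed scored items (10 of 12): 5, 3, 3, 4, 1, 4, 4, 1, 3, 1; sum = 29.
Person mean = 29 / 10 ≈ 2.9000
Prorated total = (29 / 10) × 12 = 34.80 (to 2 dp)

34.80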